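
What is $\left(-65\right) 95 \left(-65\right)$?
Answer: $401375$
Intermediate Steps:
$\left(-65\right) 95 \left(-65\right) = \left(-6175\right) \left(-65\right) = 401375$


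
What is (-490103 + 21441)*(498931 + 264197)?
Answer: -357649094736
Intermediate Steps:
(-490103 + 21441)*(498931 + 264197) = -468662*763128 = -357649094736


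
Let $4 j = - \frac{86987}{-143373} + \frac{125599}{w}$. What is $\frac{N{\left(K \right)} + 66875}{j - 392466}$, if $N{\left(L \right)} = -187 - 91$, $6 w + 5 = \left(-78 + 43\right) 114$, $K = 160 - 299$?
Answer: $- \frac{152580422662380}{899286762051137} \approx -0.16967$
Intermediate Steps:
$K = -139$
$w = - \frac{3995}{6}$ ($w = - \frac{5}{6} + \frac{\left(-78 + 43\right) 114}{6} = - \frac{5}{6} + \frac{\left(-35\right) 114}{6} = - \frac{5}{6} + \frac{1}{6} \left(-3990\right) = - \frac{5}{6} - 665 = - \frac{3995}{6} \approx -665.83$)
$N{\left(L \right)} = -278$ ($N{\left(L \right)} = -187 - 91 = -278$)
$j = - \frac{107697519497}{2291100540}$ ($j = \frac{- \frac{86987}{-143373} + \frac{125599}{- \frac{3995}{6}}}{4} = \frac{\left(-86987\right) \left(- \frac{1}{143373}\right) + 125599 \left(- \frac{6}{3995}\right)}{4} = \frac{\frac{86987}{143373} - \frac{753594}{3995}}{4} = \frac{1}{4} \left(- \frac{107697519497}{572775135}\right) = - \frac{107697519497}{2291100540} \approx -47.007$)
$\frac{N{\left(K \right)} + 66875}{j - 392466} = \frac{-278 + 66875}{- \frac{107697519497}{2291100540} - 392466} = \frac{66597}{- \frac{899286762051137}{2291100540}} = 66597 \left(- \frac{2291100540}{899286762051137}\right) = - \frac{152580422662380}{899286762051137}$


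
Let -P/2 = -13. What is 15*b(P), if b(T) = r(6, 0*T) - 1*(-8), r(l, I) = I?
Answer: 120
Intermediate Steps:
P = 26 (P = -2*(-13) = 26)
b(T) = 8 (b(T) = 0*T - 1*(-8) = 0 + 8 = 8)
15*b(P) = 15*8 = 120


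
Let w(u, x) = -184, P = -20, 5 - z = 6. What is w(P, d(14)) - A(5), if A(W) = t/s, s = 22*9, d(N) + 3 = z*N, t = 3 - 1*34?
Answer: -36401/198 ≈ -183.84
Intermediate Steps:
t = -31 (t = 3 - 34 = -31)
z = -1 (z = 5 - 1*6 = 5 - 6 = -1)
d(N) = -3 - N
s = 198
A(W) = -31/198
w(P, d(14)) - A(5) = -184 - 1*(-31/198) = -184 + 31/198 = -36401/198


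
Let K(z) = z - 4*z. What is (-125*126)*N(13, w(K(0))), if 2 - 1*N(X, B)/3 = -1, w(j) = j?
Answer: -141750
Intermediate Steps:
K(z) = -3*z
N(X, B) = 9 (N(X, B) = 6 - 3*(-1) = 6 + 3 = 9)
(-125*126)*N(13, w(K(0))) = -125*126*9 = -15750*9 = -141750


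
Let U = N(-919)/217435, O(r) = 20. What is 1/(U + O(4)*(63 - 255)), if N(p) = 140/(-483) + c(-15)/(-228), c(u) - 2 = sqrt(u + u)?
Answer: -832078394988889149540/3195181037900117587918571 + 4370878370*I*sqrt(30)/3195181037900117587918571 ≈ -0.00026042 + 7.4926e-15*I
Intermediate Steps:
c(u) = 2 + sqrt(2)*sqrt(u) (c(u) = 2 + sqrt(u + u) = 2 + sqrt(2*u) = 2 + sqrt(2)*sqrt(u))
N(p) = -261/874 - I*sqrt(30)/228 (N(p) = 140/(-483) + (2 + sqrt(2)*sqrt(-15))/(-228) = 140*(-1/483) + (2 + sqrt(2)*(I*sqrt(15)))*(-1/228) = -20/69 + (2 + I*sqrt(30))*(-1/228) = -20/69 + (-1/114 - I*sqrt(30)/228) = -261/874 - I*sqrt(30)/228)
U = -261/190038190 - I*sqrt(30)/49575180 (U = (-261/874 - I*sqrt(30)/228)/217435 = (-261/874 - I*sqrt(30)/228)*(1/217435) = -261/190038190 - I*sqrt(30)/49575180 ≈ -1.3734e-6 - 1.1048e-7*I)
1/(U + O(4)*(63 - 255)) = 1/((-261/190038190 - I*sqrt(30)/49575180) + 20*(63 - 255)) = 1/((-261/190038190 - I*sqrt(30)/49575180) + 20*(-192)) = 1/((-261/190038190 - I*sqrt(30)/49575180) - 3840) = 1/(-729746649861/190038190 - I*sqrt(30)/49575180)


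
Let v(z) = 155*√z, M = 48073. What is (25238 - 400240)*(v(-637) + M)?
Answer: -18027471146 - 406877170*I*√13 ≈ -1.8027e+10 - 1.467e+9*I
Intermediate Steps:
(25238 - 400240)*(v(-637) + M) = (25238 - 400240)*(155*√(-637) + 48073) = -375002*(155*(7*I*√13) + 48073) = -375002*(1085*I*√13 + 48073) = -375002*(48073 + 1085*I*√13) = -18027471146 - 406877170*I*√13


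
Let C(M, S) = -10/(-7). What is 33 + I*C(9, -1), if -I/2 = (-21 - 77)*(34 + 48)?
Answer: 22993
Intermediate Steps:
C(M, S) = 10/7 (C(M, S) = -10*(-1/7) = 10/7)
I = 16072 (I = -2*(-21 - 77)*(34 + 48) = -(-196)*82 = -2*(-8036) = 16072)
33 + I*C(9, -1) = 33 + 16072*(10/7) = 33 + 22960 = 22993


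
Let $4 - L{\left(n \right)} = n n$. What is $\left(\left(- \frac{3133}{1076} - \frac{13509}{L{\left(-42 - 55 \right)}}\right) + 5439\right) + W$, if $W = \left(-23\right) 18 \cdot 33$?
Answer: $- \frac{486724451}{59180} \approx -8224.5$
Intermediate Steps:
$W = -13662$ ($W = \left(-414\right) 33 = -13662$)
$L{\left(n \right)} = 4 - n^{2}$ ($L{\left(n \right)} = 4 - n n = 4 - n^{2}$)
$\left(\left(- \frac{3133}{1076} - \frac{13509}{L{\left(-42 - 55 \right)}}\right) + 5439\right) + W = \left(\left(- \frac{3133}{1076} - \frac{13509}{4 - \left(-42 - 55\right)^{2}}\right) + 5439\right) - 13662 = \left(\left(\left(-3133\right) \frac{1}{1076} - \frac{13509}{4 - \left(-97\right)^{2}}\right) + 5439\right) - 13662 = \left(\left(- \frac{3133}{1076} - \frac{13509}{4 - 9409}\right) + 5439\right) - 13662 = \left(\left(- \frac{3133}{1076} - \frac{13509}{-9405}\right) + 5439\right) - 13662 = \left(\left(- \frac{3133}{1076} - - \frac{79}{55}\right) + 5439\right) - 13662 = \left(\left(- \frac{3133}{1076} + \frac{79}{55}\right) + 5439\right) - 13662 = \left(- \frac{87311}{59180} + 5439\right) - 13662 = \frac{321792709}{59180} - 13662 = - \frac{486724451}{59180}$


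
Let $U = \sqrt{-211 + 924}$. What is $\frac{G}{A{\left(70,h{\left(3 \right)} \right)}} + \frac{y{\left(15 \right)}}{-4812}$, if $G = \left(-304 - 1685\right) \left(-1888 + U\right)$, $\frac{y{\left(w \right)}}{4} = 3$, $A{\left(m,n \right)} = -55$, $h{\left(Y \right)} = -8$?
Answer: $- \frac{1505848087}{22055} + \frac{1989 \sqrt{713}}{55} \approx -67311.0$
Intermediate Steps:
$y{\left(w \right)} = 12$ ($y{\left(w \right)} = 4 \cdot 3 = 12$)
$U = \sqrt{713} \approx 26.702$
$G = 3755232 - 1989 \sqrt{713}$ ($G = \left(-304 - 1685\right) \left(-1888 + \sqrt{713}\right) = - 1989 \left(-1888 + \sqrt{713}\right) = 3755232 - 1989 \sqrt{713} \approx 3.7021 \cdot 10^{6}$)
$\frac{G}{A{\left(70,h{\left(3 \right)} \right)}} + \frac{y{\left(15 \right)}}{-4812} = \frac{3755232 - 1989 \sqrt{713}}{-55} + \frac{12}{-4812} = \left(3755232 - 1989 \sqrt{713}\right) \left(- \frac{1}{55}\right) + 12 \left(- \frac{1}{4812}\right) = \left(- \frac{3755232}{55} + \frac{1989 \sqrt{713}}{55}\right) - \frac{1}{401} = - \frac{1505848087}{22055} + \frac{1989 \sqrt{713}}{55}$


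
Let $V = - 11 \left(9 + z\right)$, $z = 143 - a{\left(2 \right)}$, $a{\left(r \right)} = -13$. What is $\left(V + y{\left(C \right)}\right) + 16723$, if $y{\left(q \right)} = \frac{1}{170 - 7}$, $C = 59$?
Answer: $\frac{2430005}{163} \approx 14908.0$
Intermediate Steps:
$z = 156$ ($z = 143 - -13 = 143 + 13 = 156$)
$y{\left(q \right)} = \frac{1}{163}$
$V = -1815$ ($V = - 11 \left(9 + 156\right) = \left(-11\right) 165 = -1815$)
$\left(V + y{\left(C \right)}\right) + 16723 = \left(-1815 + \frac{1}{163}\right) + 16723 = - \frac{295844}{163} + 16723 = \frac{2430005}{163}$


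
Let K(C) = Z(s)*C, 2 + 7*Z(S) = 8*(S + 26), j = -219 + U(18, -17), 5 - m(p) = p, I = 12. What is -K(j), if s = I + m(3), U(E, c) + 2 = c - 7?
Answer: 11130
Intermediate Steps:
m(p) = 5 - p
U(E, c) = -9 + c (U(E, c) = -2 + (c - 7) = -2 + (-7 + c) = -9 + c)
j = -245 (j = -219 + (-9 - 17) = -219 - 26 = -245)
s = 14 (s = 12 + (5 - 1*3) = 12 + (5 - 3) = 12 + 2 = 14)
Z(S) = 206/7 + 8*S/7 (Z(S) = -2/7 + (8*(S + 26))/7 = -2/7 + (8*(26 + S))/7 = -2/7 + (208 + 8*S)/7 = -2/7 + (208/7 + 8*S/7) = 206/7 + 8*S/7)
K(C) = 318*C/7 (K(C) = (206/7 + (8/7)*14)*C = (206/7 + 16)*C = 318*C/7)
-K(j) = -318*(-245)/7 = -1*(-11130) = 11130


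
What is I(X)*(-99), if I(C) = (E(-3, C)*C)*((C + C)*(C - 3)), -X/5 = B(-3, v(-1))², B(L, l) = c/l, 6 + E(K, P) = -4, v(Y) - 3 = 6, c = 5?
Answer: -1265000000/59049 ≈ -21423.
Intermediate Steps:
v(Y) = 9 (v(Y) = 3 + 6 = 9)
E(K, P) = -10 (E(K, P) = -6 - 4 = -10)
B(L, l) = 5/l
X = -125/81 (X = -5*(5/9)² = -5*25/81 = -125/81 ≈ -1.5432)
I(C) = -20*C²*(-3 + C) (I(C) = (-10*C)*((C + C)*(C - 3)) = (-10*C)*((2*C)*(-3 + C)) = (-10*C)*(2*C*(-3 + C)) = -20*C²*(-3 + C))
I(X)*(-99) = (20*(-125/81)²*(3 - 1*(-125/81)))*(-99) = (20*(15625/6561)*(3 + 125/81))*(-99) = (20*(15625/6561)*(368/81))*(-99) = (115000000/531441)*(-99) = -1265000000/59049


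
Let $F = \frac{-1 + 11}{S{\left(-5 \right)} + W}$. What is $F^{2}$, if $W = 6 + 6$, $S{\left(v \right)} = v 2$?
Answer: $25$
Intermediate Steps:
$S{\left(v \right)} = 2 v$
$W = 12$
$F = 5$ ($F = \frac{-1 + 11}{2 \left(-5\right) + 12} = \frac{10}{-10 + 12} = \frac{10}{2} = 10 \cdot \frac{1}{2} = 5$)
$F^{2} = 5^{2} = 25$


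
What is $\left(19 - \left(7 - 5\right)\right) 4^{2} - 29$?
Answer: $243$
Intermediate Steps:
$\left(19 - \left(7 - 5\right)\right) 4^{2} - 29 = \left(19 - 2\right) 16 - 29 = 17 \cdot 16 - 29 = 272 - 29 = 243$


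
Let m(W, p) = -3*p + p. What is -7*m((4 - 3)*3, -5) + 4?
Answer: -66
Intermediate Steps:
m(W, p) = -2*p
-7*m((4 - 3)*3, -5) + 4 = -(-14)*(-5) + 4 = -7*10 + 4 = -70 + 4 = -66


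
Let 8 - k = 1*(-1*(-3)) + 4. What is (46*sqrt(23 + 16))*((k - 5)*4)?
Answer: -736*sqrt(39) ≈ -4596.3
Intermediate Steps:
k = 1 (k = 8 - (1*(-1*(-3)) + 4) = 8 - (1*3 + 4) = 8 - (3 + 4) = 8 - 1*7 = 8 - 7 = 1)
(46*sqrt(23 + 16))*((k - 5)*4) = (46*sqrt(23 + 16))*((1 - 5)*4) = (46*sqrt(39))*(-4*4) = (46*sqrt(39))*(-16) = -736*sqrt(39)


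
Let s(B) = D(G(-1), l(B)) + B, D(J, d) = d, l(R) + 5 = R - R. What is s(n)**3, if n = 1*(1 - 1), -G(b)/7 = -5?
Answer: -125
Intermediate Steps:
G(b) = 35 (G(b) = -7*(-5) = 35)
l(R) = -5 (l(R) = -5 + (R - R) = -5 + 0 = -5)
n = 0 (n = 1*0 = 0)
s(B) = -5 + B
s(n)**3 = (-5 + 0)**3 = (-5)**3 = -125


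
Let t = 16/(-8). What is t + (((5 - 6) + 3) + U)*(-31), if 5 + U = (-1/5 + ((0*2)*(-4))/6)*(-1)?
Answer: 424/5 ≈ 84.800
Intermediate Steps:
t = -2 (t = 16*(-⅛) = -2)
U = -24/5 (U = -5 + (-1/5 + ((0*2)*(-4))/6)*(-1) = -5 + (-1*⅕ + (0*(-4))*(⅙))*(-1) = -5 + (-⅕ + 0*(⅙))*(-1) = -5 + (-⅕ + 0)*(-1) = -5 - ⅕*(-1) = -5 + ⅕ = -24/5 ≈ -4.8000)
t + (((5 - 6) + 3) + U)*(-31) = -2 + (((5 - 6) + 3) - 24/5)*(-31) = -2 + ((-1 + 3) - 24/5)*(-31) = -2 + (2 - 24/5)*(-31) = -2 - 14/5*(-31) = -2 + 434/5 = 424/5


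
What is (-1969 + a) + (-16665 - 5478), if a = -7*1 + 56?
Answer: -24063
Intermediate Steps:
a = 49 (a = -7 + 56 = 49)
(-1969 + a) + (-16665 - 5478) = (-1969 + 49) + (-16665 - 5478) = -1920 - 22143 = -24063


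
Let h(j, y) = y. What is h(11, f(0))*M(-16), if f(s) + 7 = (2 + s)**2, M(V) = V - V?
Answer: 0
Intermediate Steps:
M(V) = 0
f(s) = -7 + (2 + s)**2
h(11, f(0))*M(-16) = (-7 + (2 + 0)**2)*0 = (-7 + 2**2)*0 = (-7 + 4)*0 = -3*0 = 0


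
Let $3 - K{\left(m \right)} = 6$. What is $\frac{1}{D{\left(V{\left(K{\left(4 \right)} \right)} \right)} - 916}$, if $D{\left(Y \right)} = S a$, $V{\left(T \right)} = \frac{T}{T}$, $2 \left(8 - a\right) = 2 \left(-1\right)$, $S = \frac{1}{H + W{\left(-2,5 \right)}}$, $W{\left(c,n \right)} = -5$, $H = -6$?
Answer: $- \frac{11}{10085} \approx -0.0010907$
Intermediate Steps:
$K{\left(m \right)} = -3$ ($K{\left(m \right)} = 3 - 6 = -3$)
$S = - \frac{1}{11}$ ($S = \frac{1}{-6 - 5} = \frac{1}{-11} = - \frac{1}{11} \approx -0.090909$)
$a = 9$ ($a = 8 - \frac{2 \left(-1\right)}{2} = 8 - -1 = 8 + 1 = 9$)
$V{\left(T \right)} = 1$
$D{\left(Y \right)} = - \frac{9}{11}$ ($D{\left(Y \right)} = \left(- \frac{1}{11}\right) 9 = - \frac{9}{11}$)
$\frac{1}{D{\left(V{\left(K{\left(4 \right)} \right)} \right)} - 916} = \frac{1}{- \frac{9}{11} - 916} = \frac{1}{- \frac{10085}{11}} = - \frac{11}{10085}$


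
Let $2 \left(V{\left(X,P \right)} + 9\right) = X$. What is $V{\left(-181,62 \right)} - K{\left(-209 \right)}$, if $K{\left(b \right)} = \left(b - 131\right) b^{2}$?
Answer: $\frac{29702881}{2} \approx 1.4851 \cdot 10^{7}$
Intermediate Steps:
$V{\left(X,P \right)} = -9 + \frac{X}{2}$
$K{\left(b \right)} = b^{2} \left(-131 + b\right)$ ($K{\left(b \right)} = \left(-131 + b\right) b^{2} = b^{2} \left(-131 + b\right)$)
$V{\left(-181,62 \right)} - K{\left(-209 \right)} = \left(-9 + \frac{1}{2} \left(-181\right)\right) - \left(-209\right)^{2} \left(-131 - 209\right) = \left(-9 - \frac{181}{2}\right) - 43681 \left(-340\right) = - \frac{199}{2} - -14851540 = - \frac{199}{2} + 14851540 = \frac{29702881}{2}$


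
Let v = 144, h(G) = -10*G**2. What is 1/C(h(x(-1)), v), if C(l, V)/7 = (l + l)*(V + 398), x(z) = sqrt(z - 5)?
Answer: 1/455280 ≈ 2.1965e-6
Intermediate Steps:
x(z) = sqrt(-5 + z)
C(l, V) = 14*l*(398 + V) (C(l, V) = 7*((l + l)*(V + 398)) = 7*((2*l)*(398 + V)) = 7*(2*l*(398 + V)) = 14*l*(398 + V))
1/C(h(x(-1)), v) = 1/(14*(-10*(sqrt(-5 - 1))**2)*(398 + 144)) = 1/(14*(-10*(sqrt(-6))**2)*542) = 1/(14*(-10*(I*sqrt(6))**2)*542) = 1/(14*(-10*(-6))*542) = 1/(14*60*542) = 1/455280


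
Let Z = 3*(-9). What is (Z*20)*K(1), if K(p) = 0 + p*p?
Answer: -540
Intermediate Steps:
K(p) = p**2 (K(p) = 0 + p**2 = p**2)
Z = -27
(Z*20)*K(1) = -27*20*1**2 = -540*1 = -540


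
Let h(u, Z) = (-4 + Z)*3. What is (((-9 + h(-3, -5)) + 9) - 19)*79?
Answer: -3634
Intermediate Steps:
h(u, Z) = -12 + 3*Z
(((-9 + h(-3, -5)) + 9) - 19)*79 = (((-9 + (-12 + 3*(-5))) + 9) - 19)*79 = (((-9 + (-12 - 15)) + 9) - 19)*79 = (((-9 - 27) + 9) - 19)*79 = ((-36 + 9) - 19)*79 = (-27 - 19)*79 = -46*79 = -3634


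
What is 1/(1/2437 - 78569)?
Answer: -2437/191472652 ≈ -1.2728e-5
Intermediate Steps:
1/(1/2437 - 78569) = 1/(-191472652/2437) = -2437/191472652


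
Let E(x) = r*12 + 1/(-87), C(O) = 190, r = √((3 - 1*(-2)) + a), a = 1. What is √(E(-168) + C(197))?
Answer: √(1438023 + 90828*√6)/87 ≈ 14.812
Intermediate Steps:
r = √6 (r = √((3 - 1*(-2)) + 1) = √((3 + 2) + 1) = √(5 + 1) = √6 ≈ 2.4495)
E(x) = -1/87 + 12*√6 (E(x) = √6*12 + 1/(-87) = 12*√6 - 1/87 = -1/87 + 12*√6)
√(E(-168) + C(197)) = √((-1/87 + 12*√6) + 190) = √(16529/87 + 12*√6)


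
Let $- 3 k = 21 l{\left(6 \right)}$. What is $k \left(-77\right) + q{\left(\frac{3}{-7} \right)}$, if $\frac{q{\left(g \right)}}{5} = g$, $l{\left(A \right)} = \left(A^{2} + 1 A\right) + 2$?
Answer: $\frac{165997}{7} \approx 23714.0$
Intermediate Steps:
$l{\left(A \right)} = 2 + A + A^{2}$ ($l{\left(A \right)} = \left(A^{2} + A\right) + 2 = \left(A + A^{2}\right) + 2 = 2 + A + A^{2}$)
$q{\left(g \right)} = 5 g$
$k = -308$ ($k = - \frac{21 \left(2 + 6 + 6^{2}\right)}{3} = - \frac{21 \left(2 + 6 + 36\right)}{3} = - \frac{21 \cdot 44}{3} = \left(- \frac{1}{3}\right) 924 = -308$)
$k \left(-77\right) + q{\left(\frac{3}{-7} \right)} = \left(-308\right) \left(-77\right) + 5 \frac{3}{-7} = 23716 + 5 \cdot 3 \left(- \frac{1}{7}\right) = 23716 + 5 \left(- \frac{3}{7}\right) = 23716 - \frac{15}{7} = \frac{165997}{7}$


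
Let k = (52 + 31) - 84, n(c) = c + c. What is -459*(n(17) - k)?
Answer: -16065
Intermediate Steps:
n(c) = 2*c
k = -1 (k = 83 - 84 = -1)
-459*(n(17) - k) = -459*(2*17 - 1*(-1)) = -459*(34 + 1) = -459*35 = -16065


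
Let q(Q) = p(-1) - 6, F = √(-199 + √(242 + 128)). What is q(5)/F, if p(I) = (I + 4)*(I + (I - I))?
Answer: 9*I/√(199 - √370) ≈ 0.67126*I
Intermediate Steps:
p(I) = I*(4 + I) (p(I) = (4 + I)*(I + 0) = (4 + I)*I = I*(4 + I))
F = √(-199 + √370) ≈ 13.408*I
q(Q) = -9 (q(Q) = -(4 - 1) - 6 = -1*3 - 6 = -3 - 6 = -9)
q(5)/F = -9/√(-199 + √370)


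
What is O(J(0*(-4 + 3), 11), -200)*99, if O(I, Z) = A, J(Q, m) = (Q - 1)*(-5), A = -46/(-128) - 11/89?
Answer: 132957/5696 ≈ 23.342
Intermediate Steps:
A = 1343/5696 (A = -46*(-1/128) - 11*1/89 = 23/64 - 11/89 = 1343/5696 ≈ 0.23578)
J(Q, m) = 5 - 5*Q (J(Q, m) = (-1 + Q)*(-5) = 5 - 5*Q)
O(I, Z) = 1343/5696
O(J(0*(-4 + 3), 11), -200)*99 = (1343/5696)*99 = 132957/5696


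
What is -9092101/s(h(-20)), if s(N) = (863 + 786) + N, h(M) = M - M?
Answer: -93733/17 ≈ -5513.7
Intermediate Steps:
h(M) = 0
s(N) = 1649 + N
-9092101/s(h(-20)) = -9092101/(1649 + 0) = -9092101/1649 = -9092101*1/1649 = -93733/17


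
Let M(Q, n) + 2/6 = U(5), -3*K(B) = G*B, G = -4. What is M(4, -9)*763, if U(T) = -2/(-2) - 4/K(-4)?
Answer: 12971/12 ≈ 1080.9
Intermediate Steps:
K(B) = 4*B/3 (K(B) = -(-4)*B/3 = 4*B/3)
U(T) = 7/4 (U(T) = -2/(-2) - 4/((4/3)*(-4)) = -2*(-½) - 4/(-16/3) = 1 - 4*(-3/16) = 1 + ¾ = 7/4)
M(Q, n) = 17/12 (M(Q, n) = -⅓ + 7/4 = 17/12)
M(4, -9)*763 = (17/12)*763 = 12971/12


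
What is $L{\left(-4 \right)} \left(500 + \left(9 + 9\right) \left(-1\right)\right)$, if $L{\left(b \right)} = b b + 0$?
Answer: $7712$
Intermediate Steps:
$L{\left(b \right)} = b^{2}$ ($L{\left(b \right)} = b^{2} + 0 = b^{2}$)
$L{\left(-4 \right)} \left(500 + \left(9 + 9\right) \left(-1\right)\right) = \left(-4\right)^{2} \left(500 + \left(9 + 9\right) \left(-1\right)\right) = 16 \left(500 + 18 \left(-1\right)\right) = 16 \left(500 - 18\right) = 16 \cdot 482 = 7712$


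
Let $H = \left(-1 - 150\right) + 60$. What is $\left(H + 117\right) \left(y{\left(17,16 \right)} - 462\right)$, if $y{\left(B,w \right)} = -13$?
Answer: $-12350$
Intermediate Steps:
$H = -91$ ($H = -151 + 60 = -91$)
$\left(H + 117\right) \left(y{\left(17,16 \right)} - 462\right) = \left(-91 + 117\right) \left(-13 - 462\right) = 26 \left(-475\right) = -12350$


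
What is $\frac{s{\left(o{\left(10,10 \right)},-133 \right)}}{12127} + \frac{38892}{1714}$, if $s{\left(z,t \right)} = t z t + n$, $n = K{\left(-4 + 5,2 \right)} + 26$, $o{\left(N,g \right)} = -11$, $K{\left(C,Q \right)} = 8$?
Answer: $\frac{69096577}{10392839} \approx 6.6485$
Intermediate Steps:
$n = 34$ ($n = 8 + 26 = 34$)
$s{\left(z,t \right)} = 34 + z t^{2}$ ($s{\left(z,t \right)} = t z t + 34 = z t^{2} + 34 = 34 + z t^{2}$)
$\frac{s{\left(o{\left(10,10 \right)},-133 \right)}}{12127} + \frac{38892}{1714} = \frac{34 - 11 \left(-133\right)^{2}}{12127} + \frac{38892}{1714} = \left(34 - 194579\right) \frac{1}{12127} + 38892 \cdot \frac{1}{1714} = \left(34 - 194579\right) \frac{1}{12127} + \frac{19446}{857} = \left(-194545\right) \frac{1}{12127} + \frac{19446}{857} = - \frac{194545}{12127} + \frac{19446}{857} = \frac{69096577}{10392839}$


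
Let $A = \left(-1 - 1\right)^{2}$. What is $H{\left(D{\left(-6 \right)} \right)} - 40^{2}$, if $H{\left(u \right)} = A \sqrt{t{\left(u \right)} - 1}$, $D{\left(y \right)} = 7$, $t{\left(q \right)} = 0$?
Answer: $-1600 + 4 i \approx -1600.0 + 4.0 i$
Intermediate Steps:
$A = 4$ ($A = \left(-2\right)^{2} = 4$)
$H{\left(u \right)} = 4 i$ ($H{\left(u \right)} = 4 \sqrt{0 - 1} = 4 \sqrt{-1} = 4 i$)
$H{\left(D{\left(-6 \right)} \right)} - 40^{2} = 4 i - 40^{2} = 4 i - 1600 = -1600 + 4 i$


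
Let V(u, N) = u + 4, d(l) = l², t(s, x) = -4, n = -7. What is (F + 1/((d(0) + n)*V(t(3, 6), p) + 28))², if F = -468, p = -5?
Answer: 171688609/784 ≈ 2.1899e+5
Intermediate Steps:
V(u, N) = 4 + u
(F + 1/((d(0) + n)*V(t(3, 6), p) + 28))² = (-468 + 1/((0² - 7)*(4 - 4) + 28))² = (-468 + 1/((0 - 7)*0 + 28))² = (-468 + 1/(-7*0 + 28))² = (-468 + 1/(0 + 28))² = (-468 + 1/28)² = (-13103/28)² = 171688609/784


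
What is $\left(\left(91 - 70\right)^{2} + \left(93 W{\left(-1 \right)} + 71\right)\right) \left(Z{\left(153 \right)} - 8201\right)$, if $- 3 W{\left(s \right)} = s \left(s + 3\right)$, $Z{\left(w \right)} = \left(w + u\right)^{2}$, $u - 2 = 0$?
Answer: $9082976$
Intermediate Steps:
$u = 2$ ($u = 2 + 0 = 2$)
$Z{\left(w \right)} = \left(2 + w\right)^{2}$ ($Z{\left(w \right)} = \left(w + 2\right)^{2} = \left(2 + w\right)^{2}$)
$W{\left(s \right)} = - \frac{s \left(3 + s\right)}{3}$ ($W{\left(s \right)} = - \frac{s \left(s + 3\right)}{3} = - \frac{s \left(3 + s\right)}{3}$)
$\left(\left(91 - 70\right)^{2} + \left(93 W{\left(-1 \right)} + 71\right)\right) \left(Z{\left(153 \right)} - 8201\right) = \left(\left(91 - 70\right)^{2} + \left(93 \left(\left(- \frac{1}{3}\right) \left(-1\right) \left(3 - 1\right)\right) + 71\right)\right) \left(\left(2 + 153\right)^{2} - 8201\right) = \left(21^{2} + \left(93 \left(\left(- \frac{1}{3}\right) \left(-1\right) 2\right) + 71\right)\right) \left(155^{2} - 8201\right) = \left(441 + \left(93 \cdot \frac{2}{3} + 71\right)\right) \left(24025 - 8201\right) = \left(441 + \left(62 + 71\right)\right) 15824 = \left(441 + 133\right) 15824 = 574 \cdot 15824 = 9082976$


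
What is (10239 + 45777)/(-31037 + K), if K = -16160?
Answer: -56016/47197 ≈ -1.1869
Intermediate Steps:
(10239 + 45777)/(-31037 + K) = (10239 + 45777)/(-31037 - 16160) = 56016/(-47197) = 56016*(-1/47197) = -56016/47197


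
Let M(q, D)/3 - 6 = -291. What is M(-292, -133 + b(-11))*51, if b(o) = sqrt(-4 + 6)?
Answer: -43605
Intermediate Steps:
b(o) = sqrt(2)
M(q, D) = -855 (M(q, D) = 18 + 3*(-291) = 18 - 873 = -855)
M(-292, -133 + b(-11))*51 = -855*51 = -43605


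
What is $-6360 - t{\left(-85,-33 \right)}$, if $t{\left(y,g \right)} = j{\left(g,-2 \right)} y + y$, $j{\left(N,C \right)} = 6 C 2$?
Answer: $-8315$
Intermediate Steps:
$j{\left(N,C \right)} = 12 C$
$t{\left(y,g \right)} = - 23 y$ ($t{\left(y,g \right)} = 12 \left(-2\right) y + y = - 24 y + y = - 23 y$)
$-6360 - t{\left(-85,-33 \right)} = -6360 - \left(-23\right) \left(-85\right) = -6360 - 1955 = -8315$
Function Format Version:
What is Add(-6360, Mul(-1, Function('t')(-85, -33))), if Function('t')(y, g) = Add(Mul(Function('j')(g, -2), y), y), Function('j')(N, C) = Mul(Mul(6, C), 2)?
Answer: -8315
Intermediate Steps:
Function('j')(N, C) = Mul(12, C)
Function('t')(y, g) = Mul(-23, y) (Function('t')(y, g) = Add(Mul(Mul(12, -2), y), y) = Add(Mul(-24, y), y) = Mul(-23, y))
Add(-6360, Mul(-1, Function('t')(-85, -33))) = Add(-6360, Mul(-1, Mul(-23, -85))) = Add(-6360, Mul(-1, 1955)) = Add(-6360, -1955) = -8315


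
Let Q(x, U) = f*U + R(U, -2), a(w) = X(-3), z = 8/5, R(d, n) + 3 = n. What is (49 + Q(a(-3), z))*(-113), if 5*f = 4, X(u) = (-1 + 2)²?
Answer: -127916/25 ≈ -5116.6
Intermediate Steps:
X(u) = 1 (X(u) = 1² = 1)
R(d, n) = -3 + n
z = 8/5 (z = 8*(⅕) = 8/5 ≈ 1.6000)
a(w) = 1
f = ⅘ (f = (⅕)*4 = ⅘ ≈ 0.80000)
Q(x, U) = -5 + 4*U/5 (Q(x, U) = 4*U/5 + (-3 - 2) = 4*U/5 - 5 = -5 + 4*U/5)
(49 + Q(a(-3), z))*(-113) = (49 + (-5 + (⅘)*(8/5)))*(-113) = (49 + (-5 + 32/25))*(-113) = (49 - 93/25)*(-113) = (1132/25)*(-113) = -127916/25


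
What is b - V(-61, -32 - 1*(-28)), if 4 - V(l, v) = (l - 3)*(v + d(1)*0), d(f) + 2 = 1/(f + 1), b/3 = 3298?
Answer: 10146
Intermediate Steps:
b = 9894 (b = 3*3298 = 9894)
d(f) = -2 + 1/(1 + f) (d(f) = -2 + 1/(f + 1) = -2 + 1/(1 + f))
V(l, v) = 4 - v*(-3 + l) (V(l, v) = 4 - (l - 3)*(v + ((-1 - 2*1)/(1 + 1))*0) = 4 - (-3 + l)*(v + ((-1 - 2)/2)*0) = 4 - (-3 + l)*(v + ((1/2)*(-3))*0) = 4 - (-3 + l)*(v - 3/2*0) = 4 - (-3 + l)*(v + 0) = 4 - (-3 + l)*v = 4 - v*(-3 + l))
b - V(-61, -32 - 1*(-28)) = 9894 - (4 + 3*(-32 - 1*(-28)) - 1*(-61)*(-32 - 1*(-28))) = 9894 - (4 + 3*(-32 + 28) - 1*(-61)*(-32 + 28)) = 9894 - (4 + 3*(-4) - 1*(-61)*(-4)) = 9894 - (4 - 12 - 244) = 9894 - 1*(-252) = 9894 + 252 = 10146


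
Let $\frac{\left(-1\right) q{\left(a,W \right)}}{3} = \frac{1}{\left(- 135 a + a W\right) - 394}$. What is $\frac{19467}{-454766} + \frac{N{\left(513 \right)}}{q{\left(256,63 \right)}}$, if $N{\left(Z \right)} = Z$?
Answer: $\frac{1464003606969}{454766} \approx 3.2192 \cdot 10^{6}$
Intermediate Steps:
$q{\left(a,W \right)} = - \frac{3}{-394 - 135 a + W a}$ ($q{\left(a,W \right)} = - \frac{3}{\left(- 135 a + a W\right) - 394} = - \frac{3}{\left(- 135 a + W a\right) - 394} = - \frac{3}{-394 - 135 a + W a}$)
$\frac{19467}{-454766} + \frac{N{\left(513 \right)}}{q{\left(256,63 \right)}} = \frac{19467}{-454766} + \frac{513}{3 \frac{1}{394 + 135 \cdot 256 - 63 \cdot 256}} = 19467 \left(- \frac{1}{454766}\right) + \frac{513}{3 \frac{1}{394 + 34560 - 16128}} = - \frac{19467}{454766} + \frac{513}{3 \cdot \frac{1}{18826}} = - \frac{19467}{454766} + \frac{513}{\frac{3}{18826}} = - \frac{19467}{454766} + 513 \cdot \frac{18826}{3} = - \frac{19467}{454766} + 3219246 = \frac{1464003606969}{454766}$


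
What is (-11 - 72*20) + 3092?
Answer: 1641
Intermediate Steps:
(-11 - 72*20) + 3092 = (-11 - 12*120) + 3092 = (-11 - 1440) + 3092 = -1451 + 3092 = 1641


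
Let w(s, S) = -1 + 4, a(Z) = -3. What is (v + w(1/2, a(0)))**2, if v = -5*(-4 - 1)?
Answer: 784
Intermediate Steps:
v = 25 (v = -5*(-5) = 25)
w(s, S) = 3
(v + w(1/2, a(0)))**2 = (25 + 3)**2 = 28**2 = 784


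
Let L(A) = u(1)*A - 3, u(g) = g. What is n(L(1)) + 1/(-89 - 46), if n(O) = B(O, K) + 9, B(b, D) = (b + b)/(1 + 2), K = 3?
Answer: 1034/135 ≈ 7.6593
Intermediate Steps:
B(b, D) = 2*b/3 (B(b, D) = (2*b)/3 = (2*b)*(⅓) = 2*b/3)
L(A) = -3 + A (L(A) = 1*A - 3 = A - 3 = -3 + A)
n(O) = 9 + 2*O/3 (n(O) = 2*O/3 + 9 = 9 + 2*O/3)
n(L(1)) + 1/(-89 - 46) = (9 + 2*(-3 + 1)/3) + 1/(-89 - 46) = (9 + (⅔)*(-2)) + 1/(-135) = (9 - 4/3) - 1/135 = 23/3 - 1/135 = 1034/135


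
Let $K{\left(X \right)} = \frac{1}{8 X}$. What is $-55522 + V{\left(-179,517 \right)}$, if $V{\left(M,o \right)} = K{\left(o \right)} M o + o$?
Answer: $- \frac{440219}{8} \approx -55027.0$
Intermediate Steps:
$K{\left(X \right)} = \frac{1}{8 X}$
$V{\left(M,o \right)} = o + \frac{M}{8}$ ($V{\left(M,o \right)} = \frac{1}{8 o} M o + o = \frac{M}{8 o} o + o = \frac{M}{8} + o = o + \frac{M}{8}$)
$-55522 + V{\left(-179,517 \right)} = -55522 + \left(517 + \frac{1}{8} \left(-179\right)\right) = -55522 + \left(517 - \frac{179}{8}\right) = -55522 + \frac{3957}{8} = - \frac{440219}{8}$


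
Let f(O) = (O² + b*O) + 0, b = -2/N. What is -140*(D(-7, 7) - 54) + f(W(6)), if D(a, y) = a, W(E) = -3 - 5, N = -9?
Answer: 77420/9 ≈ 8602.2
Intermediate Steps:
b = 2/9 (b = -2/(-9) = -2*(-⅑) = 2/9 ≈ 0.22222)
W(E) = -8
f(O) = O² + 2*O/9 (f(O) = (O² + 2*O/9) + 0 = O² + 2*O/9)
-140*(D(-7, 7) - 54) + f(W(6)) = -140*(-7 - 54) + (⅑)*(-8)*(2 + 9*(-8)) = -140*(-61) + (⅑)*(-8)*(2 - 72) = 8540 + (⅑)*(-8)*(-70) = 8540 + 560/9 = 77420/9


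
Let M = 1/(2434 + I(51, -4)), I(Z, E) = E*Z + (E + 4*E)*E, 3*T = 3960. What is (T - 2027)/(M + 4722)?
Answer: -1633170/10907821 ≈ -0.14972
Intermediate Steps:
T = 1320 (T = (1/3)*3960 = 1320)
I(Z, E) = 5*E**2 + E*Z (I(Z, E) = E*Z + (5*E)*E = E*Z + 5*E**2 = 5*E**2 + E*Z)
M = 1/2310 (M = 1/(2434 - 4*(51 + 5*(-4))) = 1/(2434 - 4*(51 - 20)) = 1/(2434 - 4*31) = 1/(2434 - 124) = 1/2310 ≈ 0.00043290)
(T - 2027)/(M + 4722) = (1320 - 2027)/(1/2310 + 4722) = -707/10907821/2310 = -707*2310/10907821 = -1633170/10907821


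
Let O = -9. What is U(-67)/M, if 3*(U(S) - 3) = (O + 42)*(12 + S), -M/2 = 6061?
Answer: 301/6061 ≈ 0.049662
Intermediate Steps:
M = -12122 (M = -2*6061 = -12122)
U(S) = 135 + 11*S (U(S) = 3 + ((-9 + 42)*(12 + S))/3 = 3 + (33*(12 + S))/3 = 3 + (396 + 33*S)/3 = 3 + (132 + 11*S) = 135 + 11*S)
U(-67)/M = (135 + 11*(-67))/(-12122) = (135 - 737)*(-1/12122) = -602*(-1/12122) = 301/6061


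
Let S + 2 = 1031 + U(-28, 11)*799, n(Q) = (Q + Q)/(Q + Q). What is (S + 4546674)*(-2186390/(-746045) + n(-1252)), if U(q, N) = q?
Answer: 20259906887/1139 ≈ 1.7787e+7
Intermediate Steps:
n(Q) = 1 (n(Q) = (2*Q)/((2*Q)) = (2*Q)*(1/(2*Q)) = 1)
S = -21343 (S = -2 + (1031 - 28*799) = -2 + (1031 - 22372) = -2 - 21341 = -21343)
(S + 4546674)*(-2186390/(-746045) + n(-1252)) = (-21343 + 4546674)*(-2186390/(-746045) + 1) = 4525331*(-2186390*(-1/746045) + 1) = 4525331*(3338/1139 + 1) = 4525331*(4477/1139) = 20259906887/1139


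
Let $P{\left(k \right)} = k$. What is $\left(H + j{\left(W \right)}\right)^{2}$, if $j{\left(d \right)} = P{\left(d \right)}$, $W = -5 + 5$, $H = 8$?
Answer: $64$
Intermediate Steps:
$W = 0$
$j{\left(d \right)} = d$
$\left(H + j{\left(W \right)}\right)^{2} = \left(8 + 0\right)^{2} = 8^{2} = 64$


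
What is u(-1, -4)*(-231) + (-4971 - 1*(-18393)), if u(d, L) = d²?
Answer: 13191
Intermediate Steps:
u(-1, -4)*(-231) + (-4971 - 1*(-18393)) = (-1)²*(-231) + (-4971 - 1*(-18393)) = 1*(-231) + (-4971 + 18393) = -231 + 13422 = 13191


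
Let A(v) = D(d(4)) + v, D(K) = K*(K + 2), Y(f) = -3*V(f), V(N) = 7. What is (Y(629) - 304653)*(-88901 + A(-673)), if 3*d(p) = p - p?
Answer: 27290868876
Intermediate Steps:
d(p) = 0 (d(p) = (p - p)/3 = (⅓)*0 = 0)
Y(f) = -21 (Y(f) = -3*7 = -21)
D(K) = K*(2 + K)
A(v) = v (A(v) = 0*(2 + 0) + v = 0*2 + v = 0 + v = v)
(Y(629) - 304653)*(-88901 + A(-673)) = (-21 - 304653)*(-88901 - 673) = -304674*(-89574) = 27290868876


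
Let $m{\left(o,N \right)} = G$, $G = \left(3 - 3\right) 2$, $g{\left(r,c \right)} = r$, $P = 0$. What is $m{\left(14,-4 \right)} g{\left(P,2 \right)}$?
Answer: $0$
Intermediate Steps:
$G = 0$ ($G = 0 \cdot 2 = 0$)
$m{\left(o,N \right)} = 0$
$m{\left(14,-4 \right)} g{\left(P,2 \right)} = 0 \cdot 0 = 0$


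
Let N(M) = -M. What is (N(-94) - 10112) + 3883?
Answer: -6135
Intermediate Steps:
(N(-94) - 10112) + 3883 = (-1*(-94) - 10112) + 3883 = (94 - 10112) + 3883 = -10018 + 3883 = -6135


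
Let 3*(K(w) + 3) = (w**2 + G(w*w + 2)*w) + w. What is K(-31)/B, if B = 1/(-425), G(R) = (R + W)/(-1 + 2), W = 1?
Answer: 12309275/3 ≈ 4.1031e+6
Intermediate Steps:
G(R) = 1 + R (G(R) = (R + 1)/(-1 + 2) = (1 + R)/1 = (1 + R)*1 = 1 + R)
K(w) = -3 + w/3 + w**2/3 + w*(3 + w**2)/3 (K(w) = -3 + ((w**2 + (1 + (w*w + 2))*w) + w)/3 = -3 + ((w**2 + (1 + (w**2 + 2))*w) + w)/3 = -3 + ((w**2 + (1 + (2 + w**2))*w) + w)/3 = -3 + ((w**2 + (3 + w**2)*w) + w)/3 = -3 + ((w**2 + w*(3 + w**2)) + w)/3 = -3 + (w + w**2 + w*(3 + w**2))/3 = -3 + (w/3 + w**2/3 + w*(3 + w**2)/3) = -3 + w/3 + w**2/3 + w*(3 + w**2)/3)
B = -1/425 ≈ -0.0023529
K(-31)/B = (-3 + (1/3)*(-31)**2 + (1/3)*(-31)**3 + (4/3)*(-31))/(-1/425) = (-3 + (1/3)*961 + (1/3)*(-29791) - 124/3)*(-425) = (-3 + 961/3 - 29791/3 - 124/3)*(-425) = -28963/3*(-425) = 12309275/3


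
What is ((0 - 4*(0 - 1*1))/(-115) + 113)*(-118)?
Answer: -1532938/115 ≈ -13330.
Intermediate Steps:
((0 - 4*(0 - 1*1))/(-115) + 113)*(-118) = ((0 - 4*(0 - 1))*(-1/115) + 113)*(-118) = ((0 - 4*(-1))*(-1/115) + 113)*(-118) = ((0 + 4)*(-1/115) + 113)*(-118) = (4*(-1/115) + 113)*(-118) = (-4/115 + 113)*(-118) = (12991/115)*(-118) = -1532938/115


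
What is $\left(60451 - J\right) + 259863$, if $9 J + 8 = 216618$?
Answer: $\frac{2666216}{9} \approx 2.9625 \cdot 10^{5}$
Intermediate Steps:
$J = \frac{216610}{9}$ ($J = - \frac{8}{9} + \frac{1}{9} \cdot 216618 = - \frac{8}{9} + \frac{72206}{3} = \frac{216610}{9} \approx 24068.0$)
$\left(60451 - J\right) + 259863 = \left(60451 - \frac{216610}{9}\right) + 259863 = \frac{327449}{9} + 259863 = \frac{2666216}{9}$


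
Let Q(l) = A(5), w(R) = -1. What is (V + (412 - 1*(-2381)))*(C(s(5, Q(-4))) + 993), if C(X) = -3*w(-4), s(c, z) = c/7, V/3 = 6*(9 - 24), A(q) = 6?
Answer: 2512908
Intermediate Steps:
V = -270 (V = 3*(6*(9 - 24)) = 3*(6*(-15)) = 3*(-90) = -270)
Q(l) = 6
s(c, z) = c/7 (s(c, z) = c*(⅐) = c/7)
C(X) = 3 (C(X) = -3*(-1) = 3)
(V + (412 - 1*(-2381)))*(C(s(5, Q(-4))) + 993) = (-270 + (412 - 1*(-2381)))*(3 + 993) = (-270 + (412 + 2381))*996 = (-270 + 2793)*996 = 2523*996 = 2512908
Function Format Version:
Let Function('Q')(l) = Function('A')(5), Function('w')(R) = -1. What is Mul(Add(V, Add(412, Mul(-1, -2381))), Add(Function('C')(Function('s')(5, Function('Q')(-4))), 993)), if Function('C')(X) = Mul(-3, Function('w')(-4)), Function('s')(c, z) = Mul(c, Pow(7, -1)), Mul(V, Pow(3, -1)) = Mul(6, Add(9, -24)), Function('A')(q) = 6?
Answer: 2512908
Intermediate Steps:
V = -270 (V = Mul(3, Mul(6, Add(9, -24))) = Mul(3, Mul(6, -15)) = Mul(3, -90) = -270)
Function('Q')(l) = 6
Function('s')(c, z) = Mul(Rational(1, 7), c) (Function('s')(c, z) = Mul(c, Rational(1, 7)) = Mul(Rational(1, 7), c))
Function('C')(X) = 3 (Function('C')(X) = Mul(-3, -1) = 3)
Mul(Add(V, Add(412, Mul(-1, -2381))), Add(Function('C')(Function('s')(5, Function('Q')(-4))), 993)) = Mul(Add(-270, Add(412, Mul(-1, -2381))), Add(3, 993)) = Mul(Add(-270, Add(412, 2381)), 996) = Mul(Add(-270, 2793), 996) = Mul(2523, 996) = 2512908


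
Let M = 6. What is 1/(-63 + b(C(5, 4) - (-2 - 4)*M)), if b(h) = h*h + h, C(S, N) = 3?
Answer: 1/1497 ≈ 0.00066800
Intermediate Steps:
b(h) = h + h² (b(h) = h² + h = h + h²)
1/(-63 + b(C(5, 4) - (-2 - 4)*M)) = 1/(-63 + (3 - (-2 - 4)*6)*(1 + (3 - (-2 - 4)*6))) = 1/(-63 + (3 - (-6)*6)*(1 + (3 - (-6)*6))) = 1/(-63 + (3 - 1*(-36))*(1 + (3 - 1*(-36)))) = 1/(-63 + (3 + 36)*(1 + (3 + 36))) = 1/(-63 + 39*(1 + 39)) = 1/(-63 + 39*40) = 1/(-63 + 1560) = 1/1497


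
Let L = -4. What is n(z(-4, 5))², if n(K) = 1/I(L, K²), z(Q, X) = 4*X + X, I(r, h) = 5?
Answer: 1/25 ≈ 0.040000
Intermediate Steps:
z(Q, X) = 5*X
n(K) = ⅕ (n(K) = 1/5 = ⅕)
n(z(-4, 5))² = (⅕)² = 1/25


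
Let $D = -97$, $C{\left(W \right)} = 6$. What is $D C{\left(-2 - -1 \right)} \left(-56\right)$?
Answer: $32592$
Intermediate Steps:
$D C{\left(-2 - -1 \right)} \left(-56\right) = \left(-97\right) 6 \left(-56\right) = \left(-582\right) \left(-56\right) = 32592$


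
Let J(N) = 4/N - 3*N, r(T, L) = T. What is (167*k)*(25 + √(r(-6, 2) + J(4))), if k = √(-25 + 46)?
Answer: 167*√21*(25 + I*√17) ≈ 19132.0 + 3155.4*I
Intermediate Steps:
J(N) = -3*N + 4/N
k = √21 ≈ 4.5826
(167*k)*(25 + √(r(-6, 2) + J(4))) = (167*√21)*(25 + √(-6 + (-3*4 + 4/4))) = (167*√21)*(25 + √(-6 + (-12 + 4*(¼)))) = (167*√21)*(25 + √(-6 + (-12 + 1))) = (167*√21)*(25 + √(-6 - 11)) = (167*√21)*(25 + √(-17)) = (167*√21)*(25 + I*√17) = 167*√21*(25 + I*√17)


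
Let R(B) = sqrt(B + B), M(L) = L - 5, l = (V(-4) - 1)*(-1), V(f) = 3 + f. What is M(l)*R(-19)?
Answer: -3*I*sqrt(38) ≈ -18.493*I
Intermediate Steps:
l = 2 (l = ((3 - 4) - 1)*(-1) = (-1 - 1)*(-1) = -2*(-1) = 2)
M(L) = -5 + L
R(B) = sqrt(2)*sqrt(B) (R(B) = sqrt(2*B) = sqrt(2)*sqrt(B))
M(l)*R(-19) = (-5 + 2)*(sqrt(2)*sqrt(-19)) = -3*sqrt(2)*I*sqrt(19) = -3*I*sqrt(38)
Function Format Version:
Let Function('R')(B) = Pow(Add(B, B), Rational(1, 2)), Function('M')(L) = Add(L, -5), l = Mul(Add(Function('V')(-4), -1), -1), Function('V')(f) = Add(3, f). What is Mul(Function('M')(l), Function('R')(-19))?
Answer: Mul(-3, I, Pow(38, Rational(1, 2))) ≈ Mul(-18.493, I)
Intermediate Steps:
l = 2 (l = Mul(Add(Add(3, -4), -1), -1) = Mul(Add(-1, -1), -1) = Mul(-2, -1) = 2)
Function('M')(L) = Add(-5, L)
Function('R')(B) = Mul(Pow(2, Rational(1, 2)), Pow(B, Rational(1, 2))) (Function('R')(B) = Pow(Mul(2, B), Rational(1, 2)) = Mul(Pow(2, Rational(1, 2)), Pow(B, Rational(1, 2))))
Mul(Function('M')(l), Function('R')(-19)) = Mul(Add(-5, 2), Mul(Pow(2, Rational(1, 2)), Pow(-19, Rational(1, 2)))) = Mul(-3, Mul(Pow(2, Rational(1, 2)), Mul(I, Pow(19, Rational(1, 2))))) = Mul(-3, Mul(I, Pow(38, Rational(1, 2)))) = Mul(-3, I, Pow(38, Rational(1, 2)))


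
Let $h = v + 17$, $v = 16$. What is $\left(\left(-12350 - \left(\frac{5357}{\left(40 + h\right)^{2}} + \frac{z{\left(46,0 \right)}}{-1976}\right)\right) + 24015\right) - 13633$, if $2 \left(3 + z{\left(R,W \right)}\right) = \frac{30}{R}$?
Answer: $- \frac{953756840251}{484384784} \approx -1969.0$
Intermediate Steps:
$z{\left(R,W \right)} = -3 + \frac{15}{R}$ ($z{\left(R,W \right)} = -3 + \frac{30 \frac{1}{R}}{2} = -3 + \frac{15}{R}$)
$h = 33$ ($h = 16 + 17 = 33$)
$\left(\left(-12350 - \left(\frac{5357}{\left(40 + h\right)^{2}} + \frac{z{\left(46,0 \right)}}{-1976}\right)\right) + 24015\right) - 13633 = \left(\left(-12350 - \left(\frac{5357}{\left(40 + 33\right)^{2}} + \frac{-3 + \frac{15}{46}}{-1976}\right)\right) + 24015\right) - 13633 = \left(\left(-12350 - \left(\frac{5357}{73^{2}} + \left(-3 + 15 \cdot \frac{1}{46}\right) \left(- \frac{1}{1976}\right)\right)\right) + 24015\right) - 13633 = \left(\left(-12350 - \left(\frac{5357}{5329} + \left(-3 + \frac{15}{46}\right) \left(- \frac{1}{1976}\right)\right)\right) + 24015\right) - 13633 = \left(\left(-12350 - \left(5357 \cdot \frac{1}{5329} - - \frac{123}{90896}\right)\right) + 24015\right) - 13633 = \left(\left(-12350 - \left(\frac{5357}{5329} + \frac{123}{90896}\right)\right) + 24015\right) - 13633 = \left(\left(-12350 - \frac{487585339}{484384784}\right) + 24015\right) - 13633 = \left(- \frac{5982639667739}{484384784} + 24015\right) - 13633 = \frac{5649860920021}{484384784} - 13633 = - \frac{953756840251}{484384784}$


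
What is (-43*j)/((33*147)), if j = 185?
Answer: -7955/4851 ≈ -1.6399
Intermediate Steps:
(-43*j)/((33*147)) = (-43*185)/((33*147)) = -7955/4851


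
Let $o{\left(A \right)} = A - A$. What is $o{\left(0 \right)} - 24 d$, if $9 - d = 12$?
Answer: $72$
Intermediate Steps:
$d = -3$ ($d = 9 - 12 = -3$)
$o{\left(A \right)} = 0$
$o{\left(0 \right)} - 24 d = 0 - -72 = 0 + 72 = 72$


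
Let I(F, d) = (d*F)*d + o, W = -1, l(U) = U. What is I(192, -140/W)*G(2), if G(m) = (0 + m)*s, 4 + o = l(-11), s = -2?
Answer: -15052740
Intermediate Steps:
o = -15 (o = -4 - 11 = -15)
I(F, d) = -15 + F*d² (I(F, d) = (d*F)*d - 15 = (F*d)*d - 15 = F*d² - 15 = -15 + F*d²)
G(m) = -2*m (G(m) = (0 + m)*(-2) = m*(-2) = -2*m)
I(192, -140/W)*G(2) = (-15 + 192*(-140/(-1))²)*(-2*2) = (-15 + 192*(-140*(-1))²)*(-4) = (-15 + 192*140²)*(-4) = (-15 + 192*19600)*(-4) = (-15 + 3763200)*(-4) = 3763185*(-4) = -15052740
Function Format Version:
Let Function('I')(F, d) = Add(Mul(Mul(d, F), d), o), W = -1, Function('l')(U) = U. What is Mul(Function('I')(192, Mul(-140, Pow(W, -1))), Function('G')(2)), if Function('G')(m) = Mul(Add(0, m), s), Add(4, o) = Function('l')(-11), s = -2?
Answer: -15052740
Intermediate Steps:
o = -15 (o = Add(-4, -11) = -15)
Function('I')(F, d) = Add(-15, Mul(F, Pow(d, 2))) (Function('I')(F, d) = Add(Mul(Mul(d, F), d), -15) = Add(Mul(Mul(F, d), d), -15) = Add(Mul(F, Pow(d, 2)), -15) = Add(-15, Mul(F, Pow(d, 2))))
Function('G')(m) = Mul(-2, m) (Function('G')(m) = Mul(Add(0, m), -2) = Mul(m, -2) = Mul(-2, m))
Mul(Function('I')(192, Mul(-140, Pow(W, -1))), Function('G')(2)) = Mul(Add(-15, Mul(192, Pow(Mul(-140, Pow(-1, -1)), 2))), Mul(-2, 2)) = Mul(Add(-15, Mul(192, Pow(Mul(-140, -1), 2))), -4) = Mul(Add(-15, Mul(192, Pow(140, 2))), -4) = Mul(Add(-15, Mul(192, 19600)), -4) = Mul(Add(-15, 3763200), -4) = Mul(3763185, -4) = -15052740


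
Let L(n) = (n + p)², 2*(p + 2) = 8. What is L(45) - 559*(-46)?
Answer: 27923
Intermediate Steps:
p = 2 (p = -2 + (½)*8 = -2 + 4 = 2)
L(n) = (2 + n)² (L(n) = (n + 2)² = (2 + n)²)
L(45) - 559*(-46) = (2 + 45)² - 559*(-46) = 47² + 25714 = 2209 + 25714 = 27923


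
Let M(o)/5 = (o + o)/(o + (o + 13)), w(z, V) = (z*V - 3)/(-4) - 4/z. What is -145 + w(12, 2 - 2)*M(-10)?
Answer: -2920/21 ≈ -139.05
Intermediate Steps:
w(z, V) = ¾ - 4/z - V*z/4 (w(z, V) = (V*z - 3)*(-¼) - 4/z = (-3 + V*z)*(-¼) - 4/z = (¾ - V*z/4) - 4/z = ¾ - 4/z - V*z/4)
M(o) = 10*o/(13 + 2*o) (M(o) = 5*((o + o)/(o + (o + 13))) = 5*((2*o)/(o + (13 + o))) = 5*((2*o)/(13 + 2*o)) = 5*(2*o/(13 + 2*o)) = 10*o/(13 + 2*o))
-145 + w(12, 2 - 2)*M(-10) = -145 + (¾ - 4/12 - ¼*(2 - 2)*12)*(10*(-10)/(13 + 2*(-10))) = -145 + (¾ - 4*1/12 - ¼*0*12)*(10*(-10)/(13 - 20)) = -145 + (¾ - ⅓ + 0)*(10*(-10)/(-7)) = -145 + 5*(10*(-10)*(-⅐))/12 = -145 + (5/12)*(100/7) = -145 + 125/21 = -2920/21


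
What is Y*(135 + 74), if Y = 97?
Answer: 20273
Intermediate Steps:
Y*(135 + 74) = 97*(135 + 74) = 97*209 = 20273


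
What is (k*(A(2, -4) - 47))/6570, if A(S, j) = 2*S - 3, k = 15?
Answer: -23/219 ≈ -0.10502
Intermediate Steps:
A(S, j) = -3 + 2*S
(k*(A(2, -4) - 47))/6570 = (15*((-3 + 2*2) - 47))/6570 = (15*((-3 + 4) - 47))*(1/6570) = (15*(1 - 47))*(1/6570) = (15*(-46))*(1/6570) = -690*1/6570 = -23/219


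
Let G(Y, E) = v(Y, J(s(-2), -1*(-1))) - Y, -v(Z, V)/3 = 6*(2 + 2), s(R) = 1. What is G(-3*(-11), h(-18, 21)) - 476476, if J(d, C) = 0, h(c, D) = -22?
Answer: -476581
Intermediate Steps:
v(Z, V) = -72 (v(Z, V) = -18*(2 + 2) = -18*4 = -3*24 = -72)
G(Y, E) = -72 - Y
G(-3*(-11), h(-18, 21)) - 476476 = (-72 - (-3)*(-11)) - 476476 = (-72 - 1*33) - 476476 = (-72 - 33) - 476476 = -105 - 476476 = -476581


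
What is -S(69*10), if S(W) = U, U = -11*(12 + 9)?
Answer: 231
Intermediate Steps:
U = -231 (U = -11*21 = -231)
S(W) = -231
-S(69*10) = -1*(-231) = 231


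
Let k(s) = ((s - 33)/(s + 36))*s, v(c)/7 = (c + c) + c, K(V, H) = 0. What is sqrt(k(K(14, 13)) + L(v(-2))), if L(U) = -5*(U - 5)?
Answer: sqrt(235) ≈ 15.330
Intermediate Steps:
v(c) = 21*c (v(c) = 7*((c + c) + c) = 7*(2*c + c) = 7*(3*c) = 21*c)
L(U) = 25 - 5*U (L(U) = -5*(-5 + U) = 25 - 5*U)
k(s) = s*(-33 + s)/(36 + s) (k(s) = ((-33 + s)/(36 + s))*s = s*(-33 + s)/(36 + s))
sqrt(k(K(14, 13)) + L(v(-2))) = sqrt(0*(-33 + 0)/(36 + 0) + (25 - 105*(-2))) = sqrt(0*(-33)/36 + (25 - 5*(-42))) = sqrt(0*(1/36)*(-33) + (25 + 210)) = sqrt(0 + 235) = sqrt(235)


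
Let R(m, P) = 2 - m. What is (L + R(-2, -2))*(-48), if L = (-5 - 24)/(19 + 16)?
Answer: -5328/35 ≈ -152.23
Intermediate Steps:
L = -29/35 ≈ -0.82857
(L + R(-2, -2))*(-48) = (-29/35 + (2 - 1*(-2)))*(-48) = (-29/35 + (2 + 2))*(-48) = (-29/35 + 4)*(-48) = (111/35)*(-48) = -5328/35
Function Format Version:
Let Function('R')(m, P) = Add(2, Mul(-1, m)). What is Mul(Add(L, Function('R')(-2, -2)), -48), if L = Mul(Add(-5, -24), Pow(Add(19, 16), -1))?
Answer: Rational(-5328, 35) ≈ -152.23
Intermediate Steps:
L = Rational(-29, 35) (L = Mul(-29, Pow(35, -1)) = Mul(-29, Rational(1, 35)) = Rational(-29, 35) ≈ -0.82857)
Mul(Add(L, Function('R')(-2, -2)), -48) = Mul(Add(Rational(-29, 35), Add(2, Mul(-1, -2))), -48) = Mul(Add(Rational(-29, 35), Add(2, 2)), -48) = Mul(Add(Rational(-29, 35), 4), -48) = Mul(Rational(111, 35), -48) = Rational(-5328, 35)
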